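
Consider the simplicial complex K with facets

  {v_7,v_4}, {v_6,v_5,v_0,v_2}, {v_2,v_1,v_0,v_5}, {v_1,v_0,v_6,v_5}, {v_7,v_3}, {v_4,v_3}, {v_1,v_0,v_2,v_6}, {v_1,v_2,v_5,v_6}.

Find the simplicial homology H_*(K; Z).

H_0 ≅ Z^2,  H_1 ≅ Z,  H_2 = 0,  H_3 ≅ Z.

K has 8 vertices, 13 edges, 10 triangles, 5 3-simplices.
rank ∂_0 = 0, rank ∂_1 = 6 ⇒ b_0 = 8 − 0 − 6 = 2; all invariant factors of ∂_1 are 1 so no torsion. So H_0 = Z^2.
rank ∂_1 = 6, rank ∂_2 = 6 ⇒ b_1 = 13 − 6 − 6 = 1; all invariant factors of ∂_2 are 1 so no torsion. So H_1 = Z.
rank ∂_2 = 6, rank ∂_3 = 4 ⇒ b_2 = 10 − 6 − 4 = 0; all invariant factors of ∂_3 are 1 so no torsion. So H_2 = 0.
rank ∂_3 = 4, rank ∂_4 = 0 ⇒ b_3 = 5 − 4 − 0 = 1. So H_3 = Z.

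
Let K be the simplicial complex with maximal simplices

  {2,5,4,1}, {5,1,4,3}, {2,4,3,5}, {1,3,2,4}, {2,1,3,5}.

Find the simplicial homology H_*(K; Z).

K has 5 vertices, 10 edges, 10 triangles, 5 3-simplices.
rank ∂_0 = 0, rank ∂_1 = 4 ⇒ b_0 = 5 − 0 − 4 = 1; all invariant factors of ∂_1 are 1 so no torsion. So H_0 ≅ Z.
rank ∂_1 = 4, rank ∂_2 = 6 ⇒ b_1 = 10 − 4 − 6 = 0; all invariant factors of ∂_2 are 1 so no torsion. So H_1 ≅ 0.
rank ∂_2 = 6, rank ∂_3 = 4 ⇒ b_2 = 10 − 6 − 4 = 0; all invariant factors of ∂_3 are 1 so no torsion. So H_2 ≅ 0.
rank ∂_3 = 4, rank ∂_4 = 0 ⇒ b_3 = 5 − 4 − 0 = 1. So H_3 ≅ Z.

H_0 = Z,  H_1 = 0,  H_2 = 0,  H_3 = Z.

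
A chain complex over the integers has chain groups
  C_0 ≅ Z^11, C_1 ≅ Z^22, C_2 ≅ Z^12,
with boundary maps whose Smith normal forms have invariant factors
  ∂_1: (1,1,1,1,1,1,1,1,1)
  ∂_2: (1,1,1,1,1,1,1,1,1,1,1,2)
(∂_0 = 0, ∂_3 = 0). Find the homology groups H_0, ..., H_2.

H_0 = Z^2,  H_1 = Z × Z/2,  H_2 = 0.

H_0: b_0 = 11 − 0 − 9 = 2; torsion from ∂_1 factors > 1: none. So H_0 = Z^2.
H_1: b_1 = 22 − 9 − 12 = 1; torsion from ∂_2 factors > 1: [2]. So H_1 = Z × Z/2.
H_2: b_2 = 12 − 12 − 0 = 0; torsion from ∂_3 factors > 1: none. So H_2 = 0.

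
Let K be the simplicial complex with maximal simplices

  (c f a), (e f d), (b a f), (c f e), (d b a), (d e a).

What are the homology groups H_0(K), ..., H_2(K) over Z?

K has 6 vertices, 12 edges, 6 triangles.
rank ∂_0 = 0, rank ∂_1 = 5 ⇒ b_0 = 6 − 0 − 5 = 1; all invariant factors of ∂_1 are 1 so no torsion. So H_0 ≅ Z.
rank ∂_1 = 5, rank ∂_2 = 6 ⇒ b_1 = 12 − 5 − 6 = 1; all invariant factors of ∂_2 are 1 so no torsion. So H_1 ≅ Z.
rank ∂_2 = 6, rank ∂_3 = 0 ⇒ b_2 = 6 − 6 − 0 = 0. So H_2 ≅ 0.

H_0 ≅ Z,  H_1 ≅ Z,  H_2 = 0.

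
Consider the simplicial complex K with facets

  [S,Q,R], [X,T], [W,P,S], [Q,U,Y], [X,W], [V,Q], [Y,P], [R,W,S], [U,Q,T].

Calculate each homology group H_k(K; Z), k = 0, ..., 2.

Take the total order P < Q < R < S < T < U < V < W < X < Y on the vertex set. Then K (dimension 2) consists of the simplices:

  0-simplices (10): P, Q, R, S, T, U, V, W, X, Y
  1-simplices (16): PS, PW, PY, QR, QS, QT, QU, QV, QY, RS, RW, SW, TU, TX, UY, WX
  2-simplices (5): PSW, QRS, QTU, QUY, RSW

giving chain groups C_0 ≅ Z^10, C_1 ≅ Z^16, C_2 ≅ Z^5.

The boundary map ∂_1: C_1 → C_0 is given by ∂[p,q] = [q] − [p].
As a 10×16 matrix over Z this has rank 9, with invariant factors (1,1,1,1,1,1,1,1,1).

The boundary map ∂_2: C_2 → C_1 acts by ∂[p,q,r] = [q,r] − [p,r] + [p,q]. For instance
  ∂QTU = TU − QU + QT,
  ∂QRS = RS − QS + QR.
The 16×5 boundary matrix has rank 5 and Smith normal form diag(1,1,1,1,1).

Computing H_k = (kernel of ∂_k) / (image of ∂_{k+1}):

  H_0: rank C_0 − rank ∂_1 = 10 − 9 = 1, and the invariant factors of ∂_1 are all 1, so H_0 = Z.
  H_1: rank ker ∂_1 − rank ∂_2 = (16 − 9) − 5 = 2, and the invariant factors of ∂_2 are all 1, so H_1 = Z^2.
  H_2: rank ker ∂_2 − rank ∂_3 = (5 − 5) − 0 = 0, and there is no ∂_3, so H_2 = 0.

H_0 = Z,  H_1 = Z^2,  H_2 = 0.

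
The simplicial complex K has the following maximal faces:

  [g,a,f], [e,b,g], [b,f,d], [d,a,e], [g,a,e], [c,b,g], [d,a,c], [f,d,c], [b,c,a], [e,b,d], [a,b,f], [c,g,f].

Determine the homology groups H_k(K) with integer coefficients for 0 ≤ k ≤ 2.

Take the total order a < b < c < d < e < f < g on the vertex set. Then K (dimension 2) consists of the simplices:

  0-simplices (7): a, b, c, d, e, f, g
  1-simplices (18): ab, ac, ad, ae, af, ag, bc, bd, be, bf, bg, cd, cf, cg, de, df, eg, fg
  2-simplices (12): abc, abf, acd, ade, aeg, afg, bcg, bde, bdf, beg, cdf, cfg

giving chain groups C_0 ≅ Z^7, C_1 ≅ Z^18, C_2 ≅ Z^12.

Boundary ∂_1: C_1 → C_0 is given by ∂[p,q] = [q] − [p]. For instance
  ∂bf = f − b.
This gives a 7×18 integer matrix of rank 6; reducing to Smith normal form yields diagonal entries (1,1,1,1,1,1).

Boundary ∂_2: C_2 → C_1 acts by ∂[p,q,r] = [q,r] − [p,r] + [p,q]. For instance
  ∂acd = cd − ad + ac,
  ∂cdf = df − cf + cd.
This gives a 18×12 integer matrix of rank 12; reducing to Smith normal form yields diagonal entries (1,1,1,1,1,1,1,1,1,1,1,2).

From H_k ≅ ker(∂_k) / im(∂_{k+1}) we obtain:

  H_0: rank C_0 − rank ∂_1 = 7 − 6 = 1, and the invariant factors of ∂_1 are all 1, so H_0 ≅ Z.
  H_1: rank ker ∂_1 − rank ∂_2 = (18 − 6) − 12 = 0, and ∂_2 has invariant factor 2 > 1, so H_1 ≅ Z/2Z.
  H_2: rank ker ∂_2 − rank ∂_3 = (12 − 12) − 0 = 0, and there is no ∂_3, so H_2 ≅ 0.

H_0 ≅ Z,  H_1 ≅ Z/2Z,  H_2 = 0.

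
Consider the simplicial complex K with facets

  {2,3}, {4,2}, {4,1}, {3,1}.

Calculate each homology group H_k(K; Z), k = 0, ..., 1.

H_0 = Z,  H_1 = Z.

We work with the vertex ordering 1 < 2 < 3 < 4. The simplices of K, each written with vertices in increasing order, are:

  0-simplices (4): [1], [2], [3], [4]
  1-simplices (4): [1,3], [1,4], [2,3], [2,4]

giving chain groups C_0 ≅ Z^4, C_1 ≅ Z^4.

Boundary ∂_1: C_1 → C_0 maps an edge to its endpoints' difference, ∂[p,q] = q − p.
As a 4×4 matrix over Z this has rank 3, with invariant factors (1,1,1).

Computing H_k = (kernel of ∂_k) / (image of ∂_{k+1}):

  H_0: rank C_0 − rank ∂_1 = 4 − 3 = 1, and the invariant factors of ∂_1 are all 1, so H_0 = Z.
  H_1: rank ker ∂_1 − rank ∂_2 = (4 − 3) − 0 = 1, and there is no ∂_2, so H_1 = Z.

As a check, the Euler characteristic is 4 − 4 = 0, which agrees with 1 − 1 = 0.
(K is a triangulation of the circle S^1.)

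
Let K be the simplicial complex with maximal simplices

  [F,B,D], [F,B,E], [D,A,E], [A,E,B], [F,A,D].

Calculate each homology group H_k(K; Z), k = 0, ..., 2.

Order the vertices as A < B < D < E < F. Listing each simplex with vertices in this order, K has dimension 2 with simplices:

  0-simplices (5): A, B, D, E, F
  1-simplices (10): AB, AD, AE, AF, BD, BE, BF, DE, DF, EF
  2-simplices (5): ABE, ADE, ADF, BDF, BEF

giving chain groups C_0 ≅ Z^5, C_1 ≅ Z^10, C_2 ≅ Z^5.

The boundary map ∂_1: C_1 → C_0 is given by ∂[p,q] = [q] − [p].
The resulting 5×10 matrix has rank 4, and its Smith normal form has invariant factors (1,1,1,1).

Boundary ∂_2: C_2 → C_1 sends each 2-simplex [p,q,r] to [q,r] − [p,r] + [p,q]. For instance
  ∂BEF = EF − BF + BE,
  ∂ADF = DF − AF + AD.
The resulting 10×5 matrix has rank 5, and its Smith normal form has invariant factors (1,1,1,1,1).

Now H_k = ker ∂_k / im ∂_{k+1}, so:

  H_0: rank C_0 − rank ∂_1 = 5 − 4 = 1, and the invariant factors of ∂_1 are all 1, so H_0 ≅ Z.
  H_1: rank ker ∂_1 − rank ∂_2 = (10 − 4) − 5 = 1, and the invariant factors of ∂_2 are all 1, so H_1 ≅ Z.
  H_2: rank ker ∂_2 − rank ∂_3 = (5 − 5) − 0 = 0, and there is no ∂_3, so H_2 ≅ 0.

(K is a triangulation of the Möbius band.)

H_0 ≅ Z,  H_1 ≅ Z,  H_2 = 0.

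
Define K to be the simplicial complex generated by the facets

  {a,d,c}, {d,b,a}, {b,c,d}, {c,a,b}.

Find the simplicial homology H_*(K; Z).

H_0 ≅ Z,  H_1 = 0,  H_2 ≅ Z.

Fix the vertex order a < b < c < d and write every simplex with vertices in increasing order. Then dim K = 2 and the simplices of K are:

  0-simplices (4): a, b, c, d
  1-simplices (6): ab, ac, ad, bc, bd, cd
  2-simplices (4): abc, abd, acd, bcd

giving chain groups C_0 ≅ Z^4, C_1 ≅ Z^6, C_2 ≅ Z^4.

∂_1: C_1 → C_0 maps an edge to its endpoints' difference, ∂[p,q] = q − p. For instance
  ∂ac = c − a.
This gives a 4×6 integer matrix of rank 3; reducing to Smith normal form yields diagonal entries (1,1,1).

Boundary ∂_2: C_2 → C_1 maps a triangle to the signed sum of its edges. For instance
  ∂bcd = cd − bd + bc,
  ∂abd = bd − ad + ab.
The 6×4 boundary matrix has rank 3 and Smith normal form diag(1,1,1).

Reading off H_k = ker ∂_k / im ∂_{k+1}:

  H_0: rank C_0 − rank ∂_1 = 4 − 3 = 1, and the invariant factors of ∂_1 are all 1, so H_0 = Z.
  H_1: rank ker ∂_1 − rank ∂_2 = (6 − 3) − 3 = 0, and the invariant factors of ∂_2 are all 1, so H_1 = 0.
  H_2: rank ker ∂_2 − rank ∂_3 = (4 − 3) − 0 = 1, and there is no ∂_3, so H_2 = Z.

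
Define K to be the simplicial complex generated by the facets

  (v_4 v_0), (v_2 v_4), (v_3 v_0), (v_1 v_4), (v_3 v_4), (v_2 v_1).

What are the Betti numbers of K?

b_0 = 1, b_1 = 2.

Fix the vertex order v_0 < v_1 < v_2 < v_3 < v_4 and write every simplex with vertices in increasing order. Then dim K = 1 and the simplices of K are:

  0-simplices (5): [v_0], [v_1], [v_2], [v_3], [v_4]
  1-simplices (6): [v_0,v_3], [v_0,v_4], [v_1,v_2], [v_1,v_4], [v_2,v_4], [v_3,v_4]

giving chain groups C_0 ≅ Z^5, C_1 ≅ Z^6.

Boundary ∂_1: C_1 → C_0 is given by ∂[p,q] = [q] − [p]. For instance
  ∂[v_1,v_4] = [v_4] − [v_1].
As a 5×6 matrix over Z this has rank 4, with invariant factors (1,1,1,1).

From H_k ≅ ker(∂_k) / im(∂_{k+1}) we obtain:

  H_0: rank C_0 − rank ∂_1 = 5 − 4 = 1, and the invariant factors of ∂_1 are all 1, so H_0 = Z.
  H_1: rank ker ∂_1 − rank ∂_2 = (6 − 4) − 0 = 2, and there is no ∂_2, so H_1 = Z^2.

As a check, the Euler characteristic is 5 − 6 = -1, which agrees with 1 − 2 = -1.

Hence the Betti numbers are b_0 = 1, b_1 = 2.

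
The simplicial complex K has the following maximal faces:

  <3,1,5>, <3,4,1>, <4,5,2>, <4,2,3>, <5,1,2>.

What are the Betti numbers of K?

We work with the vertex ordering 1 < 2 < 3 < 4 < 5. The simplices of K, each written with vertices in increasing order, are:

  0-simplices (5): [1], [2], [3], [4], [5]
  1-simplices (10): [1,2], [1,3], [1,4], [1,5], [2,3], [2,4], [2,5], [3,4], [3,5], [4,5]
  2-simplices (5): [1,2,5], [1,3,4], [1,3,5], [2,3,4], [2,4,5]

so the chain groups are C_0 ≅ Z^5, C_1 ≅ Z^10, C_2 ≅ Z^5.

Boundary ∂_1: C_1 → C_0 maps an edge to its endpoints' difference, ∂[p,q] = q − p.
As a 5×10 matrix over Z this has rank 4, with invariant factors (1,1,1,1).

Boundary ∂_2: C_2 → C_1 sends each 2-simplex [p,q,r] to [q,r] − [p,r] + [p,q]. For instance
  ∂[2,3,4] = [3,4] − [2,4] + [2,3],
  ∂[1,2,5] = [2,5] − [1,5] + [1,2].
This gives a 10×5 integer matrix of rank 5; reducing to Smith normal form yields diagonal entries (1,1,1,1,1).

Now H_k = ker ∂_k / im ∂_{k+1}, so:

  H_0: rank C_0 − rank ∂_1 = 5 − 4 = 1, and the invariant factors of ∂_1 are all 1, so H_0 = Z.
  H_1: rank ker ∂_1 − rank ∂_2 = (10 − 4) − 5 = 1, and the invariant factors of ∂_2 are all 1, so H_1 = Z.
  H_2: rank ker ∂_2 − rank ∂_3 = (5 − 5) − 0 = 0, and there is no ∂_3, so H_2 = 0.

Hence the Betti numbers are b_0 = 1, b_1 = 1, b_2 = 0.

b_0 = 1, b_1 = 1, b_2 = 0.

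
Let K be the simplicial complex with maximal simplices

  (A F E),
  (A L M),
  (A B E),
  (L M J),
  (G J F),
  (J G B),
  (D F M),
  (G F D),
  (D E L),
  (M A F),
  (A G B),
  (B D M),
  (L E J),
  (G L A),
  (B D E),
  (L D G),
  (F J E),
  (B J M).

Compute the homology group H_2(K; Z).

H_2 = Z.

Order the vertices as A < B < D < E < F < G < J < L < M. Listing each simplex with vertices in this order, K has dimension 2 with simplices:

  0-simplices (9): A, B, D, E, F, G, J, L, M
  1-simplices (27): AB, AE, AF, AG, AL, AM, BD, BE, BG, BJ, BM, DE, DF, DG, DL, DM, EF, EJ, EL, FG, FJ, FM, GJ, GL, JL, JM, LM
  2-simplices (18): ABE, ABG, AEF, AFM, AGL, ALM, BDE, BDM, BGJ, BJM, DEL, DFG, DFM, DGL, EFJ, EJL, FGJ, JLM

giving chain groups C_0 ≅ Z^9, C_1 ≅ Z^27, C_2 ≅ Z^18.

∂_1: C_1 → C_0 is given by ∂[p,q] = [q] − [p].
The resulting 9×27 matrix has rank 8, and its Smith normal form has invariant factors (1,1,1,1,1,1,1,1).

∂_2: C_2 → C_1 acts by ∂[p,q,r] = [q,r] − [p,r] + [p,q]. For instance
  ∂BGJ = GJ − BJ + BG,
  ∂JLM = LM − JM + JL.
This gives a 27×18 integer matrix of rank 17; reducing to Smith normal form yields diagonal entries (1,1,1,1,1,1,1,1,1,1,1,1,1,1,1,1,1).

From H_k ≅ ker(∂_k) / im(∂_{k+1}) we obtain:

  H_2: rank ker ∂_2 − rank ∂_3 = (18 − 17) − 0 = 1, and there is no ∂_3, so H_2 = Z.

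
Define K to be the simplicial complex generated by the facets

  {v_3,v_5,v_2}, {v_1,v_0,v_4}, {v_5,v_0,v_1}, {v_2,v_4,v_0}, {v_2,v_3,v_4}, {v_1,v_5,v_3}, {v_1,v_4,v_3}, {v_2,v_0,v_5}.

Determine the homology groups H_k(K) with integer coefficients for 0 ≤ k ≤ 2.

Order the vertices as v_0 < v_1 < v_2 < v_3 < v_4 < v_5. Listing each simplex with vertices in this order, K has dimension 2 with simplices:

  0-simplices (6): [v_0], [v_1], [v_2], [v_3], [v_4], [v_5]
  1-simplices (12): [v_0,v_1], [v_0,v_2], [v_0,v_4], [v_0,v_5], [v_1,v_3], [v_1,v_4], [v_1,v_5], [v_2,v_3], [v_2,v_4], [v_2,v_5], [v_3,v_4], [v_3,v_5]
  2-simplices (8): [v_0,v_1,v_4], [v_0,v_1,v_5], [v_0,v_2,v_4], [v_0,v_2,v_5], [v_1,v_3,v_4], [v_1,v_3,v_5], [v_2,v_3,v_4], [v_2,v_3,v_5]

so the chain groups are C_0 ≅ Z^6, C_1 ≅ Z^12, C_2 ≅ Z^8.

∂_1: C_1 → C_0 maps an edge to its endpoints' difference, ∂[p,q] = q − p. For instance
  ∂[v_1,v_5] = [v_5] − [v_1].
The resulting 6×12 matrix has rank 5, and its Smith normal form has invariant factors (1,1,1,1,1).

The boundary map ∂_2: C_2 → C_1 acts by ∂[p,q,r] = [q,r] − [p,r] + [p,q]. For instance
  ∂[v_0,v_1,v_5] = [v_1,v_5] − [v_0,v_5] + [v_0,v_1],
  ∂[v_2,v_3,v_4] = [v_3,v_4] − [v_2,v_4] + [v_2,v_3].
The resulting 12×8 matrix has rank 7, and its Smith normal form has invariant factors (1,1,1,1,1,1,1).

Computing H_k = (kernel of ∂_k) / (image of ∂_{k+1}):

  H_0: rank C_0 − rank ∂_1 = 6 − 5 = 1, and the invariant factors of ∂_1 are all 1, so H_0 = Z.
  H_1: rank ker ∂_1 − rank ∂_2 = (12 − 5) − 7 = 0, and the invariant factors of ∂_2 are all 1, so H_1 = 0.
  H_2: rank ker ∂_2 − rank ∂_3 = (8 − 7) − 0 = 1, and there is no ∂_3, so H_2 = Z.

As a check, the Euler characteristic is 6 − 12 + 8 = 2, which agrees with 1 − 0 + 1 = 2.

H_0 ≅ Z,  H_1 = 0,  H_2 ≅ Z.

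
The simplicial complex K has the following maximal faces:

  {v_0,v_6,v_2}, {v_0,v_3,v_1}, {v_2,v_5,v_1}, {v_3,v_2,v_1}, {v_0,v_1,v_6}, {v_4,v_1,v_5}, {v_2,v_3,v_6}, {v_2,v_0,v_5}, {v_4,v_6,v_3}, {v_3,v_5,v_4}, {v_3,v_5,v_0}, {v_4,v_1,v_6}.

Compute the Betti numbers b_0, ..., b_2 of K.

b_0 = 1, b_1 = 0, b_2 = 0.

Order the vertices as v_0 < v_1 < v_2 < v_3 < v_4 < v_5 < v_6. Listing each simplex with vertices in this order, K has dimension 2 with simplices:

  0-simplices (7): [v_0], [v_1], [v_2], [v_3], [v_4], [v_5], [v_6]
  1-simplices (18): (18 of them)
  2-simplices (12): (12 of them)

Hence C_0 ≅ Z^7, C_1 ≅ Z^18, C_2 ≅ Z^12.

∂_1: C_1 → C_0 is given by ∂[p,q] = [q] − [p]. For instance
  ∂[v_0,v_5] = [v_5] − [v_0].
The 7×18 boundary matrix has rank 6 and Smith normal form diag(1,1,1,1,1,1).

The boundary map ∂_2: C_2 → C_1 acts by ∂[p,q,r] = [q,r] − [p,r] + [p,q]. For instance
  ∂[v_1,v_4,v_6] = [v_4,v_6] − [v_1,v_6] + [v_1,v_4],
  ∂[v_0,v_2,v_6] = [v_2,v_6] − [v_0,v_6] + [v_0,v_2].
This gives a 18×12 integer matrix of rank 12; reducing to Smith normal form yields diagonal entries (1,1,1,1,1,1,1,1,1,1,1,2).

From H_k ≅ ker(∂_k) / im(∂_{k+1}) we obtain:

  H_0: rank C_0 − rank ∂_1 = 7 − 6 = 1, and the invariant factors of ∂_1 are all 1, so H_0 = Z.
  H_1: rank ker ∂_1 − rank ∂_2 = (18 − 6) − 12 = 0, and ∂_2 has invariant factor 2 > 1, so H_1 = Z/2.
  H_2: rank ker ∂_2 − rank ∂_3 = (12 − 12) − 0 = 0, and there is no ∂_3, so H_2 = 0.

As a check, the Euler characteristic is 7 − 18 + 12 = 1, which agrees with 1 − 0 + 0 = 1.

Hence the Betti numbers are b_0 = 1, b_1 = 0, b_2 = 0.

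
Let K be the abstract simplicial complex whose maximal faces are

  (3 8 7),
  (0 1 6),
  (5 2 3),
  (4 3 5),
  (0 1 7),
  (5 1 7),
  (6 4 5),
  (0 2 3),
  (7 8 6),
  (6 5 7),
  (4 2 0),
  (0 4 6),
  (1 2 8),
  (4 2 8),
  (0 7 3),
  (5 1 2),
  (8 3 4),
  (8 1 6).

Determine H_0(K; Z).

We work with the vertex ordering 0 < 1 < 2 < 3 < 4 < 5 < 6 < 7 < 8. The simplices of K, each written with vertices in increasing order, are:

  0-simplices (9): [0], [1], [2], [3], [4], [5], [6], [7], [8]
  1-simplices (27): (27 of them)
  2-simplices (18): [0,1,6], [0,1,7], [0,2,3], [0,2,4], [0,3,7], [0,4,6], [1,2,5], [1,2,8], [1,5,7], [1,6,8], [2,3,5], [2,4,8], [3,4,5], [3,4,8], [3,7,8], [4,5,6], [5,6,7], [6,7,8]

Hence C_0 ≅ Z^9, C_1 ≅ Z^27, C_2 ≅ Z^18.

The boundary map ∂_1: C_1 → C_0 is given by ∂[p,q] = [q] − [p]. For instance
  ∂[2,4] = [4] − [2].
The 9×27 boundary matrix has rank 8 and Smith normal form diag(1,1,1,1,1,1,1,1).

Boundary ∂_2: C_2 → C_1 maps a triangle to the signed sum of its edges. For instance
  ∂[3,4,8] = [4,8] − [3,8] + [3,4],
  ∂[5,6,7] = [6,7] − [5,7] + [5,6].
The 27×18 boundary matrix has rank 18 and Smith normal form diag(1,1,1,1,1,1,1,1,1,1,1,1,1,1,1,1,1,2).

Reading off H_k = ker ∂_k / im ∂_{k+1}:

  H_0: rank C_0 − rank ∂_1 = 9 − 8 = 1, and the invariant factors of ∂_1 are all 1, so H_0 ≅ Z.

(K is a triangulation of the Klein bottle.)

H_0 = Z.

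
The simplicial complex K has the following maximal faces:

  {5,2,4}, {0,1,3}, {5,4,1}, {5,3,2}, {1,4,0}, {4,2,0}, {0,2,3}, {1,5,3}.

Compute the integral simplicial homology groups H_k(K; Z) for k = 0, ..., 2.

We work with the vertex ordering 0 < 1 < 2 < 3 < 4 < 5. The simplices of K, each written with vertices in increasing order, are:

  0-simplices (6): [0], [1], [2], [3], [4], [5]
  1-simplices (12): [0,1], [0,2], [0,3], [0,4], [1,3], [1,4], [1,5], [2,3], [2,4], [2,5], [3,5], [4,5]
  2-simplices (8): [0,1,3], [0,1,4], [0,2,3], [0,2,4], [1,3,5], [1,4,5], [2,3,5], [2,4,5]

giving chain groups C_0 ≅ Z^6, C_1 ≅ Z^12, C_2 ≅ Z^8.

The boundary map ∂_1: C_1 → C_0 sends each edge [p,q] (with p < q) to q − p. For instance
  ∂[4,5] = [5] − [4].
As a 6×12 matrix over Z this has rank 5, with invariant factors (1,1,1,1,1).

Boundary ∂_2: C_2 → C_1 maps a triangle to the signed sum of its edges. For instance
  ∂[2,4,5] = [4,5] − [2,5] + [2,4],
  ∂[0,2,4] = [2,4] − [0,4] + [0,2].
This gives a 12×8 integer matrix of rank 7; reducing to Smith normal form yields diagonal entries (1,1,1,1,1,1,1).

Computing H_k = (kernel of ∂_k) / (image of ∂_{k+1}):

  H_0: rank C_0 − rank ∂_1 = 6 − 5 = 1, and the invariant factors of ∂_1 are all 1, so H_0 = Z.
  H_1: rank ker ∂_1 − rank ∂_2 = (12 − 5) − 7 = 0, and the invariant factors of ∂_2 are all 1, so H_1 = 0.
  H_2: rank ker ∂_2 − rank ∂_3 = (8 − 7) − 0 = 1, and there is no ∂_3, so H_2 = Z.

H_0 ≅ Z,  H_1 = 0,  H_2 ≅ Z.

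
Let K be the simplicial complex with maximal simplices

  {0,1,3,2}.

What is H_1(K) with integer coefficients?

H_1 = 0.

We work with the vertex ordering 0 < 1 < 2 < 3. The simplices of K, each written with vertices in increasing order, are:

  0-simplices (4): [0], [1], [2], [3]
  1-simplices (6): [0,1], [0,2], [0,3], [1,2], [1,3], [2,3]
  2-simplices (4): [0,1,2], [0,1,3], [0,2,3], [1,2,3]
  3-simplices (1): [0,1,2,3]

giving chain groups C_0 ≅ Z^4, C_1 ≅ Z^6, C_2 ≅ Z^4, C_3 ≅ Z^1.

∂_1: C_1 → C_0 is given by ∂[p,q] = [q] − [p]. For instance
  ∂[0,1] = [1] − [0].
As a 4×6 matrix over Z this has rank 3, with invariant factors (1,1,1).

The boundary map ∂_2: C_2 → C_1 acts by ∂[p,q,r] = [q,r] − [p,r] + [p,q]. For instance
  ∂[0,2,3] = [2,3] − [0,3] + [0,2],
  ∂[0,1,2] = [1,2] − [0,2] + [0,1].
As a 6×4 matrix over Z this has rank 3, with invariant factors (1,1,1).

The boundary map ∂_3: C_3 → C_2 sends each 3-simplex σ to the alternating sum Σ_i (−1)^i (σ with its i-th vertex removed). For instance
  ∂[0,1,2,3] = [1,2,3] − [0,2,3] + [0,1,3] − [0,1,2].
The resulting 4×1 matrix has rank 1, and its Smith normal form has invariant factors (1).

From H_k ≅ ker(∂_k) / im(∂_{k+1}) we obtain:

  H_1: rank ker ∂_1 − rank ∂_2 = (6 − 3) − 3 = 0, and the invariant factors of ∂_2 are all 1, so H_1 ≅ 0.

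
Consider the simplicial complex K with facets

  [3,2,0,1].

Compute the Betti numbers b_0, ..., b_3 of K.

b_0 = 1, b_1 = 0, b_2 = 0, b_3 = 0.

We work with the vertex ordering 0 < 1 < 2 < 3. The simplices of K, each written with vertices in increasing order, are:

  0-simplices (4): [0], [1], [2], [3]
  1-simplices (6): [0,1], [0,2], [0,3], [1,2], [1,3], [2,3]
  2-simplices (4): [0,1,2], [0,1,3], [0,2,3], [1,2,3]
  3-simplices (1): [0,1,2,3]

giving chain groups C_0 ≅ Z^4, C_1 ≅ Z^6, C_2 ≅ Z^4, C_3 ≅ Z^1.

The boundary map ∂_1: C_1 → C_0 sends each edge [p,q] (with p < q) to q − p. For instance
  ∂[0,3] = [3] − [0].
As a 4×6 matrix over Z this has rank 3, with invariant factors (1,1,1).

The boundary map ∂_2: C_2 → C_1 maps a triangle to the signed sum of its edges. For instance
  ∂[0,1,3] = [1,3] − [0,3] + [0,1],
  ∂[1,2,3] = [2,3] − [1,3] + [1,2].
This gives a 6×4 integer matrix of rank 3; reducing to Smith normal form yields diagonal entries (1,1,1).

Boundary ∂_3: C_3 → C_2 sends each 3-simplex σ to the alternating sum Σ_i (−1)^i (σ with its i-th vertex removed). For instance
  ∂[0,1,2,3] = [1,2,3] − [0,2,3] + [0,1,3] − [0,1,2].
As a 4×1 matrix over Z this has rank 1, with invariant factors (1).

From H_k ≅ ker(∂_k) / im(∂_{k+1}) we obtain:

  H_0: rank C_0 − rank ∂_1 = 4 − 3 = 1, and the invariant factors of ∂_1 are all 1, so H_0 = Z.
  H_1: rank ker ∂_1 − rank ∂_2 = (6 − 3) − 3 = 0, and the invariant factors of ∂_2 are all 1, so H_1 = 0.
  H_2: rank ker ∂_2 − rank ∂_3 = (4 − 3) − 1 = 0, and the invariant factors of ∂_3 are all 1, so H_2 = 0.
  H_3: rank ker ∂_3 − rank ∂_4 = (1 − 1) − 0 = 0, and there is no ∂_4, so H_3 = 0.

Hence the Betti numbers are b_0 = 1, b_1 = 0, b_2 = 0, b_3 = 0.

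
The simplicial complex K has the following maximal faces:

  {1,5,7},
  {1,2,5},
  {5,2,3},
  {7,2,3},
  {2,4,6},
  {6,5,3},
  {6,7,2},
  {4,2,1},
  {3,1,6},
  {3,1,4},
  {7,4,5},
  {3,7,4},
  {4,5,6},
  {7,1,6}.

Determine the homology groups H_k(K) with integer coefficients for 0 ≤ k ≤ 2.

Take the total order 1 < 2 < 3 < 4 < 5 < 6 < 7 on the vertex set. Then K (dimension 2) consists of the simplices:

  0-simplices (7): [1], [2], [3], [4], [5], [6], [7]
  1-simplices (21): [1,2], [1,3], [1,4], [1,5], [1,6], [1,7], [2,3], [2,4], [2,5], [2,6], [2,7], [3,4], [3,5], [3,6], [3,7], [4,5], [4,6], [4,7], [5,6], [5,7], [6,7]
  2-simplices (14): [1,2,4], [1,2,5], [1,3,4], [1,3,6], [1,5,7], [1,6,7], [2,3,5], [2,3,7], [2,4,6], [2,6,7], [3,4,7], [3,5,6], [4,5,6], [4,5,7]

so the chain groups are C_0 ≅ Z^7, C_1 ≅ Z^21, C_2 ≅ Z^14.

Boundary ∂_1: C_1 → C_0 maps an edge to its endpoints' difference, ∂[p,q] = q − p.
The 7×21 boundary matrix has rank 6 and Smith normal form diag(1,1,1,1,1,1).

The boundary map ∂_2: C_2 → C_1 acts by ∂[p,q,r] = [q,r] − [p,r] + [p,q]. For instance
  ∂[3,5,6] = [5,6] − [3,6] + [3,5],
  ∂[2,6,7] = [6,7] − [2,7] + [2,6].
The resulting 21×14 matrix has rank 13, and its Smith normal form has invariant factors (1,1,1,1,1,1,1,1,1,1,1,1,1).

Computing H_k = (kernel of ∂_k) / (image of ∂_{k+1}):

  H_0: rank C_0 − rank ∂_1 = 7 − 6 = 1, and the invariant factors of ∂_1 are all 1, so H_0 ≅ Z.
  H_1: rank ker ∂_1 − rank ∂_2 = (21 − 6) − 13 = 2, and the invariant factors of ∂_2 are all 1, so H_1 ≅ Z^2.
  H_2: rank ker ∂_2 − rank ∂_3 = (14 − 13) − 0 = 1, and there is no ∂_3, so H_2 ≅ Z.

(K is a triangulation of the torus T^2.)

H_0 = Z,  H_1 = Z^2,  H_2 = Z.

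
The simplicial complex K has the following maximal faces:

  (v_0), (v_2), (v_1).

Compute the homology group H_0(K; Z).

H_0 = Z^3.

K has 3 vertices.
rank ∂_0 = 0, rank ∂_1 = 0 ⇒ b_0 = 3 − 0 − 0 = 3. So H_0 ≅ Z^3.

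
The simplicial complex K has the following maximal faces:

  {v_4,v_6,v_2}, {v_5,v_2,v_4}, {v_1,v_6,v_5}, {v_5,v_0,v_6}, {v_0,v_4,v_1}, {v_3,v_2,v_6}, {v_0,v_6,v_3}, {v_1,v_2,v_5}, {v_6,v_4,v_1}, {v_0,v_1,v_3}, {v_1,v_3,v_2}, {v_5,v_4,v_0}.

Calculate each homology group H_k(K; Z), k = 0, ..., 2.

H_0 = Z,  H_1 = Z/2Z,  H_2 = 0.

Take the total order v_0 < v_1 < v_2 < v_3 < v_4 < v_5 < v_6 on the vertex set. Then K (dimension 2) consists of the simplices:

  0-simplices (7): [v_0], [v_1], [v_2], [v_3], [v_4], [v_5], [v_6]
  1-simplices (18): (18 of them)
  2-simplices (12): (12 of them)

giving chain groups C_0 ≅ Z^7, C_1 ≅ Z^18, C_2 ≅ Z^12.

Boundary ∂_1: C_1 → C_0 maps an edge to its endpoints' difference, ∂[p,q] = q − p. For instance
  ∂[v_2,v_6] = [v_6] − [v_2].
The resulting 7×18 matrix has rank 6, and its Smith normal form has invariant factors (1,1,1,1,1,1).

∂_2: C_2 → C_1 maps a triangle to the signed sum of its edges. For instance
  ∂[v_1,v_2,v_3] = [v_2,v_3] − [v_1,v_3] + [v_1,v_2],
  ∂[v_2,v_4,v_5] = [v_4,v_5] − [v_2,v_5] + [v_2,v_4].
The resulting 18×12 matrix has rank 12, and its Smith normal form has invariant factors (1,1,1,1,1,1,1,1,1,1,1,2).

Reading off H_k = ker ∂_k / im ∂_{k+1}:

  H_0: rank C_0 − rank ∂_1 = 7 − 6 = 1, and the invariant factors of ∂_1 are all 1, so H_0 = Z.
  H_1: rank ker ∂_1 − rank ∂_2 = (18 − 6) − 12 = 0, and ∂_2 has invariant factor 2 > 1, so H_1 = Z/2Z.
  H_2: rank ker ∂_2 − rank ∂_3 = (12 − 12) − 0 = 0, and there is no ∂_3, so H_2 = 0.

(K is a triangulation of the real projective plane RP^2.)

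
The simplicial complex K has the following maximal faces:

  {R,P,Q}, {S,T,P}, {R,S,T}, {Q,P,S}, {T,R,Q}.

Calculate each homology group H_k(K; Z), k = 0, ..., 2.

H_0 = Z,  H_1 = Z,  H_2 = 0.

We work with the vertex ordering P < Q < R < S < T. The simplices of K, each written with vertices in increasing order, are:

  0-simplices (5): P, Q, R, S, T
  1-simplices (10): PQ, PR, PS, PT, QR, QS, QT, RS, RT, ST
  2-simplices (5): PQR, PQS, PST, QRT, RST

Hence C_0 ≅ Z^5, C_1 ≅ Z^10, C_2 ≅ Z^5.

∂_1: C_1 → C_0 is given by ∂[p,q] = [q] − [p]. For instance
  ∂PT = T − P.
The 5×10 boundary matrix has rank 4 and Smith normal form diag(1,1,1,1).

The boundary map ∂_2: C_2 → C_1 acts by ∂[p,q,r] = [q,r] − [p,r] + [p,q]. For instance
  ∂PST = ST − PT + PS,
  ∂RST = ST − RT + RS.
This gives a 10×5 integer matrix of rank 5; reducing to Smith normal form yields diagonal entries (1,1,1,1,1).

From H_k ≅ ker(∂_k) / im(∂_{k+1}) we obtain:

  H_0: rank C_0 − rank ∂_1 = 5 − 4 = 1, and the invariant factors of ∂_1 are all 1, so H_0 = Z.
  H_1: rank ker ∂_1 − rank ∂_2 = (10 − 4) − 5 = 1, and the invariant factors of ∂_2 are all 1, so H_1 = Z.
  H_2: rank ker ∂_2 − rank ∂_3 = (5 − 5) − 0 = 0, and there is no ∂_3, so H_2 = 0.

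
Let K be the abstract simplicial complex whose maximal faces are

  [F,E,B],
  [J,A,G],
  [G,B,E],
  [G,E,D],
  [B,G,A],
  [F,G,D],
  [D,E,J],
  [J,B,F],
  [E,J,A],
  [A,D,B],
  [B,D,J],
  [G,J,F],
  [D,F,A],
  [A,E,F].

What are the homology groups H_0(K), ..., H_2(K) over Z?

H_0 = Z,  H_1 = Z^2,  H_2 = Z.

Take the total order A < B < D < E < F < G < J on the vertex set. Then K (dimension 2) consists of the simplices:

  0-simplices (7): A, B, D, E, F, G, J
  1-simplices (21): AB, AD, AE, AF, AG, AJ, BD, BE, BF, BG, BJ, DE, DF, DG, DJ, EF, EG, EJ, FG, FJ, GJ
  2-simplices (14): ABD, ABG, ADF, AEF, AEJ, AGJ, BDJ, BEF, BEG, BFJ, DEG, DEJ, DFG, FGJ

so the chain groups are C_0 ≅ Z^7, C_1 ≅ Z^21, C_2 ≅ Z^14.

The boundary map ∂_1: C_1 → C_0 is given by ∂[p,q] = [q] − [p]. For instance
  ∂DE = E − D.
The 7×21 boundary matrix has rank 6 and Smith normal form diag(1,1,1,1,1,1).

The boundary map ∂_2: C_2 → C_1 sends each 2-simplex [p,q,r] to [q,r] − [p,r] + [p,q]. For instance
  ∂DEG = EG − DG + DE,
  ∂BFJ = FJ − BJ + BF.
This gives a 21×14 integer matrix of rank 13; reducing to Smith normal form yields diagonal entries (1,1,1,1,1,1,1,1,1,1,1,1,1).

Computing H_k = (kernel of ∂_k) / (image of ∂_{k+1}):

  H_0: rank C_0 − rank ∂_1 = 7 − 6 = 1, and the invariant factors of ∂_1 are all 1, so H_0 ≅ Z.
  H_1: rank ker ∂_1 − rank ∂_2 = (21 − 6) − 13 = 2, and the invariant factors of ∂_2 are all 1, so H_1 ≅ Z^2.
  H_2: rank ker ∂_2 − rank ∂_3 = (14 − 13) − 0 = 1, and there is no ∂_3, so H_2 ≅ Z.

As a check, the Euler characteristic is 7 − 21 + 14 = 0, which agrees with 1 − 2 + 1 = 0.
(K is a triangulation of the torus T^2.)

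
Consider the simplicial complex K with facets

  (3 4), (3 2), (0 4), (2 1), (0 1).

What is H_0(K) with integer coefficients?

We work with the vertex ordering 0 < 1 < 2 < 3 < 4. The simplices of K, each written with vertices in increasing order, are:

  0-simplices (5): [0], [1], [2], [3], [4]
  1-simplices (5): [0,1], [0,4], [1,2], [2,3], [3,4]

so the chain groups are C_0 ≅ Z^5, C_1 ≅ Z^5.

The boundary map ∂_1: C_1 → C_0 sends each edge [p,q] (with p < q) to q − p. For instance
  ∂[0,4] = [4] − [0].
As a 5×5 matrix over Z this has rank 4, with invariant factors (1,1,1,1).

Reading off H_k = ker ∂_k / im ∂_{k+1}:

  H_0: rank C_0 − rank ∂_1 = 5 − 4 = 1, and the invariant factors of ∂_1 are all 1, so H_0 = Z.

H_0 = Z.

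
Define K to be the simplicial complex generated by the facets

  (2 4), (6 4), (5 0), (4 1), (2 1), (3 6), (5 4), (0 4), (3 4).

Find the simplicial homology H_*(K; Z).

H_0 ≅ Z,  H_1 ≅ Z^3.

Fix the vertex order 0 < 1 < 2 < 3 < 4 < 5 < 6 and write every simplex with vertices in increasing order. Then dim K = 1 and the simplices of K are:

  0-simplices (7): [0], [1], [2], [3], [4], [5], [6]
  1-simplices (9): [0,4], [0,5], [1,2], [1,4], [2,4], [3,4], [3,6], [4,5], [4,6]

so the chain groups are C_0 ≅ Z^7, C_1 ≅ Z^9.

The boundary map ∂_1: C_1 → C_0 sends each edge [p,q] (with p < q) to q − p.
The 7×9 boundary matrix has rank 6 and Smith normal form diag(1,1,1,1,1,1).

Computing H_k = (kernel of ∂_k) / (image of ∂_{k+1}):

  H_0: rank C_0 − rank ∂_1 = 7 − 6 = 1, and the invariant factors of ∂_1 are all 1, so H_0 = Z.
  H_1: rank ker ∂_1 − rank ∂_2 = (9 − 6) − 0 = 3, and there is no ∂_2, so H_1 = Z^3.

(K is a triangulation of a wedge of 3 circles.)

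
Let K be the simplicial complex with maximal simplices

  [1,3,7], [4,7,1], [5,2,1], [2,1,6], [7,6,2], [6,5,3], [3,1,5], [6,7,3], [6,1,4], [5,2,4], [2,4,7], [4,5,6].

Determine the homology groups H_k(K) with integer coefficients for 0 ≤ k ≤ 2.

Order the vertices as 1 < 2 < 3 < 4 < 5 < 6 < 7. Listing each simplex with vertices in this order, K has dimension 2 with simplices:

  0-simplices (7): [1], [2], [3], [4], [5], [6], [7]
  1-simplices (18): [1,2], [1,3], [1,4], [1,5], [1,6], [1,7], [2,4], [2,5], [2,6], [2,7], [3,5], [3,6], [3,7], [4,5], [4,6], [4,7], [5,6], [6,7]
  2-simplices (12): [1,2,5], [1,2,6], [1,3,5], [1,3,7], [1,4,6], [1,4,7], [2,4,5], [2,4,7], [2,6,7], [3,5,6], [3,6,7], [4,5,6]

giving chain groups C_0 ≅ Z^7, C_1 ≅ Z^18, C_2 ≅ Z^12.

∂_1: C_1 → C_0 is given by ∂[p,q] = [q] − [p].
This gives a 7×18 integer matrix of rank 6; reducing to Smith normal form yields diagonal entries (1,1,1,1,1,1).

The boundary map ∂_2: C_2 → C_1 maps a triangle to the signed sum of its edges. For instance
  ∂[4,5,6] = [5,6] − [4,6] + [4,5],
  ∂[1,2,5] = [2,5] − [1,5] + [1,2].
This gives a 18×12 integer matrix of rank 12; reducing to Smith normal form yields diagonal entries (1,1,1,1,1,1,1,1,1,1,1,2).

Now H_k = ker ∂_k / im ∂_{k+1}, so:

  H_0: rank C_0 − rank ∂_1 = 7 − 6 = 1, and the invariant factors of ∂_1 are all 1, so H_0 = Z.
  H_1: rank ker ∂_1 − rank ∂_2 = (18 − 6) − 12 = 0, and ∂_2 has invariant factor 2 > 1, so H_1 = Z/2Z.
  H_2: rank ker ∂_2 − rank ∂_3 = (12 − 12) − 0 = 0, and there is no ∂_3, so H_2 = 0.

As a check, the Euler characteristic is 7 − 18 + 12 = 1, which agrees with 1 − 0 + 0 = 1.

H_0 ≅ Z,  H_1 ≅ Z/2Z,  H_2 = 0.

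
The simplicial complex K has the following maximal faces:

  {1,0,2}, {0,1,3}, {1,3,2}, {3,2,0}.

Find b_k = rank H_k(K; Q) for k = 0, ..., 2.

We work with the vertex ordering 0 < 1 < 2 < 3. The simplices of K, each written with vertices in increasing order, are:

  0-simplices (4): [0], [1], [2], [3]
  1-simplices (6): [0,1], [0,2], [0,3], [1,2], [1,3], [2,3]
  2-simplices (4): [0,1,2], [0,1,3], [0,2,3], [1,2,3]

so the chain groups are C_0 ≅ Z^4, C_1 ≅ Z^6, C_2 ≅ Z^4.

The boundary map ∂_1: C_1 → C_0 sends each edge [p,q] (with p < q) to q − p.
As a 4×6 matrix over Z this has rank 3, with invariant factors (1,1,1).

The boundary map ∂_2: C_2 → C_1 maps a triangle to the signed sum of its edges. For instance
  ∂[0,2,3] = [2,3] − [0,3] + [0,2],
  ∂[1,2,3] = [2,3] − [1,3] + [1,2].
As a 6×4 matrix over Z this has rank 3, with invariant factors (1,1,1).

Now H_k = ker ∂_k / im ∂_{k+1}, so:

  H_0: rank C_0 − rank ∂_1 = 4 − 3 = 1, and the invariant factors of ∂_1 are all 1, so H_0 = Z.
  H_1: rank ker ∂_1 − rank ∂_2 = (6 − 3) − 3 = 0, and the invariant factors of ∂_2 are all 1, so H_1 = 0.
  H_2: rank ker ∂_2 − rank ∂_3 = (4 − 3) − 0 = 1, and there is no ∂_3, so H_2 = Z.

As a check, the Euler characteristic is 4 − 6 + 4 = 2, which agrees with 1 − 0 + 1 = 2.
(K is a triangulation of the 2-sphere S^2.)

Hence the Betti numbers are b_0 = 1, b_1 = 0, b_2 = 1.

b_0 = 1, b_1 = 0, b_2 = 1.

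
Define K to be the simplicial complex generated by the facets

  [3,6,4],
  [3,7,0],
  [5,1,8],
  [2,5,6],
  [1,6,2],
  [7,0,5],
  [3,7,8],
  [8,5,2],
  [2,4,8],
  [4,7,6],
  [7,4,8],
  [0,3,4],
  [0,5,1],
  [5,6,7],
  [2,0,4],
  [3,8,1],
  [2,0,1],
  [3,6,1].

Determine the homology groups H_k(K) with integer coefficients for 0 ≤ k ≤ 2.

K has 9 vertices, 27 edges, 18 triangles.
rank ∂_0 = 0, rank ∂_1 = 8 ⇒ b_0 = 9 − 0 − 8 = 1; all invariant factors of ∂_1 are 1 so no torsion. So H_0 = Z.
rank ∂_1 = 8, rank ∂_2 = 18 ⇒ b_1 = 27 − 8 − 18 = 1; ∂_2 has invariant factor(s) [2] giving torsion. So H_1 = Z ⊕ Z/2Z.
rank ∂_2 = 18, rank ∂_3 = 0 ⇒ b_2 = 18 − 18 − 0 = 0. So H_2 = 0.

H_0 ≅ Z,  H_1 ≅ Z ⊕ Z/2Z,  H_2 = 0.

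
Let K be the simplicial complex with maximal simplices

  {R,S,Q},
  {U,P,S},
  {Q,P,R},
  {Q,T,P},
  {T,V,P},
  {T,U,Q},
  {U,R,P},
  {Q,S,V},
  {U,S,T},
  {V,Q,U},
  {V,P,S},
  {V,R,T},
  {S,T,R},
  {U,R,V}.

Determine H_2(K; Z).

We work with the vertex ordering P < Q < R < S < T < U < V. The simplices of K, each written with vertices in increasing order, are:

  0-simplices (7): P, Q, R, S, T, U, V
  1-simplices (21): PQ, PR, PS, PT, PU, PV, QR, QS, QT, QU, QV, RS, RT, RU, RV, ST, SU, SV, TU, TV, UV
  2-simplices (14): PQR, PQT, PRU, PSU, PSV, PTV, QRS, QSV, QTU, QUV, RST, RTV, RUV, STU

so the chain groups are C_0 ≅ Z^7, C_1 ≅ Z^21, C_2 ≅ Z^14.

The boundary map ∂_1: C_1 → C_0 is given by ∂[p,q] = [q] − [p]. For instance
  ∂PU = U − P.
This gives a 7×21 integer matrix of rank 6; reducing to Smith normal form yields diagonal entries (1,1,1,1,1,1).

The boundary map ∂_2: C_2 → C_1 maps a triangle to the signed sum of its edges. For instance
  ∂QUV = UV − QV + QU,
  ∂PSU = SU − PU + PS.
This gives a 21×14 integer matrix of rank 13; reducing to Smith normal form yields diagonal entries (1,1,1,1,1,1,1,1,1,1,1,1,1).

Reading off H_k = ker ∂_k / im ∂_{k+1}:

  H_2: rank ker ∂_2 − rank ∂_3 = (14 − 13) − 0 = 1, and there is no ∂_3, so H_2 = Z.

(K is a triangulation of the torus T^2.)

H_2 = Z.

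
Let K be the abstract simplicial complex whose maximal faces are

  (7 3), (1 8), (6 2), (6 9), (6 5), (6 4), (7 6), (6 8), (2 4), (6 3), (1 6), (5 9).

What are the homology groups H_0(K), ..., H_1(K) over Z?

K has 9 vertices, 12 edges.
rank ∂_0 = 0, rank ∂_1 = 8 ⇒ b_0 = 9 − 0 − 8 = 1; all invariant factors of ∂_1 are 1 so no torsion. So H_0 ≅ Z.
rank ∂_1 = 8, rank ∂_2 = 0 ⇒ b_1 = 12 − 8 − 0 = 4. So H_1 ≅ Z^4.

H_0 ≅ Z,  H_1 ≅ Z^4.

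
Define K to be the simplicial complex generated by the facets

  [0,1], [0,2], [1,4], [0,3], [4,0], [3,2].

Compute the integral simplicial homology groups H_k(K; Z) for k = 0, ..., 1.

K has 5 vertices, 6 edges.
rank ∂_0 = 0, rank ∂_1 = 4 ⇒ b_0 = 5 − 0 − 4 = 1; all invariant factors of ∂_1 are 1 so no torsion. So H_0 ≅ Z.
rank ∂_1 = 4, rank ∂_2 = 0 ⇒ b_1 = 6 − 4 − 0 = 2. So H_1 ≅ Z^2.

H_0 = Z,  H_1 = Z^2.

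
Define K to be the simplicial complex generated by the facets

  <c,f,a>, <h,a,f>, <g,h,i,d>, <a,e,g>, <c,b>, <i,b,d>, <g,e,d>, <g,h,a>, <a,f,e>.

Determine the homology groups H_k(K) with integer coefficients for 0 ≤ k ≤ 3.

H_0 ≅ Z,  H_1 ≅ Z,  H_2 = 0,  H_3 = 0.

Fix the vertex order a < b < c < d < e < f < g < h < i and write every simplex with vertices in increasing order. Then dim K = 3 and the simplices of K are:

  0-simplices (9): a, b, c, d, e, f, g, h, i
  1-simplices (19): ac, ae, af, ag, ah, bc, bd, bi, cf, de, dg, dh, di, ef, eg, fh, gh, gi, hi
  2-simplices (11): acf, aef, aeg, afh, agh, bdi, deg, dgh, dgi, dhi, ghi
  3-simplices (1): dghi

so the chain groups are C_0 ≅ Z^9, C_1 ≅ Z^19, C_2 ≅ Z^11, C_3 ≅ Z^1.

The boundary map ∂_1: C_1 → C_0 sends each edge [p,q] (with p < q) to q − p. For instance
  ∂ag = g − a.
The resulting 9×19 matrix has rank 8, and its Smith normal form has invariant factors (1,1,1,1,1,1,1,1).

Boundary ∂_2: C_2 → C_1 maps a triangle to the signed sum of its edges. For instance
  ∂aeg = eg − ag + ae,
  ∂dgi = gi − di + dg.
This gives a 19×11 integer matrix of rank 10; reducing to Smith normal form yields diagonal entries (1,1,1,1,1,1,1,1,1,1).

∂_3: C_3 → C_2 sends each 3-simplex σ to the alternating sum Σ_i (−1)^i (σ with its i-th vertex removed). For instance
  ∂dghi = ghi − dhi + dgi − dgh.
This gives a 11×1 integer matrix of rank 1; reducing to Smith normal form yields diagonal entries (1).

Now H_k = ker ∂_k / im ∂_{k+1}, so:

  H_0: rank C_0 − rank ∂_1 = 9 − 8 = 1, and the invariant factors of ∂_1 are all 1, so H_0 = Z.
  H_1: rank ker ∂_1 − rank ∂_2 = (19 − 8) − 10 = 1, and the invariant factors of ∂_2 are all 1, so H_1 = Z.
  H_2: rank ker ∂_2 − rank ∂_3 = (11 − 10) − 1 = 0, and the invariant factors of ∂_3 are all 1, so H_2 = 0.
  H_3: rank ker ∂_3 − rank ∂_4 = (1 − 1) − 0 = 0, and there is no ∂_4, so H_3 = 0.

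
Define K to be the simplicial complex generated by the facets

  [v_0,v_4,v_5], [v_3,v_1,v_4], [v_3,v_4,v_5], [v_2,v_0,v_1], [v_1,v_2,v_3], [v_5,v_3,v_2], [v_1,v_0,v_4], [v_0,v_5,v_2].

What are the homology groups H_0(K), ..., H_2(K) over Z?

H_0 = Z,  H_1 = 0,  H_2 = Z.

K has 6 vertices, 12 edges, 8 triangles.
rank ∂_0 = 0, rank ∂_1 = 5 ⇒ b_0 = 6 − 0 − 5 = 1; all invariant factors of ∂_1 are 1 so no torsion. So H_0 = Z.
rank ∂_1 = 5, rank ∂_2 = 7 ⇒ b_1 = 12 − 5 − 7 = 0; all invariant factors of ∂_2 are 1 so no torsion. So H_1 = 0.
rank ∂_2 = 7, rank ∂_3 = 0 ⇒ b_2 = 8 − 7 − 0 = 1. So H_2 = Z.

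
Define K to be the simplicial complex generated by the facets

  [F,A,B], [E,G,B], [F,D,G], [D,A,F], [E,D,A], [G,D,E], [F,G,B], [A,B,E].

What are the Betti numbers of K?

b_0 = 1, b_1 = 0, b_2 = 1.

Order the vertices as A < B < D < E < F < G. Listing each simplex with vertices in this order, K has dimension 2 with simplices:

  0-simplices (6): A, B, D, E, F, G
  1-simplices (12): AB, AD, AE, AF, BE, BF, BG, DE, DF, DG, EG, FG
  2-simplices (8): ABE, ABF, ADE, ADF, BEG, BFG, DEG, DFG

so the chain groups are C_0 ≅ Z^6, C_1 ≅ Z^12, C_2 ≅ Z^8.

The boundary map ∂_1: C_1 → C_0 is given by ∂[p,q] = [q] − [p]. For instance
  ∂AF = F − A.
The 6×12 boundary matrix has rank 5 and Smith normal form diag(1,1,1,1,1).

The boundary map ∂_2: C_2 → C_1 maps a triangle to the signed sum of its edges. For instance
  ∂ADF = DF − AF + AD,
  ∂BFG = FG − BG + BF.
The resulting 12×8 matrix has rank 7, and its Smith normal form has invariant factors (1,1,1,1,1,1,1).

Reading off H_k = ker ∂_k / im ∂_{k+1}:

  H_0: rank C_0 − rank ∂_1 = 6 − 5 = 1, and the invariant factors of ∂_1 are all 1, so H_0 ≅ Z.
  H_1: rank ker ∂_1 − rank ∂_2 = (12 − 5) − 7 = 0, and the invariant factors of ∂_2 are all 1, so H_1 ≅ 0.
  H_2: rank ker ∂_2 − rank ∂_3 = (8 − 7) − 0 = 1, and there is no ∂_3, so H_2 ≅ Z.

Hence the Betti numbers are b_0 = 1, b_1 = 0, b_2 = 1.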